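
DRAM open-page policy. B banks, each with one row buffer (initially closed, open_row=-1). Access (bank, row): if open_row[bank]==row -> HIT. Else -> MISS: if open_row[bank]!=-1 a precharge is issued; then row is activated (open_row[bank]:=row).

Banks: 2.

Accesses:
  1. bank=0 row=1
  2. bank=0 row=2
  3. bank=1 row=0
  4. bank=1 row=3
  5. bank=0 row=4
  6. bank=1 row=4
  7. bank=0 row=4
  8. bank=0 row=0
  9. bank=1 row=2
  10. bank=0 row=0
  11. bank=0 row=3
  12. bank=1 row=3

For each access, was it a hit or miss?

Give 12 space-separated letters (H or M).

Acc 1: bank0 row1 -> MISS (open row1); precharges=0
Acc 2: bank0 row2 -> MISS (open row2); precharges=1
Acc 3: bank1 row0 -> MISS (open row0); precharges=1
Acc 4: bank1 row3 -> MISS (open row3); precharges=2
Acc 5: bank0 row4 -> MISS (open row4); precharges=3
Acc 6: bank1 row4 -> MISS (open row4); precharges=4
Acc 7: bank0 row4 -> HIT
Acc 8: bank0 row0 -> MISS (open row0); precharges=5
Acc 9: bank1 row2 -> MISS (open row2); precharges=6
Acc 10: bank0 row0 -> HIT
Acc 11: bank0 row3 -> MISS (open row3); precharges=7
Acc 12: bank1 row3 -> MISS (open row3); precharges=8

Answer: M M M M M M H M M H M M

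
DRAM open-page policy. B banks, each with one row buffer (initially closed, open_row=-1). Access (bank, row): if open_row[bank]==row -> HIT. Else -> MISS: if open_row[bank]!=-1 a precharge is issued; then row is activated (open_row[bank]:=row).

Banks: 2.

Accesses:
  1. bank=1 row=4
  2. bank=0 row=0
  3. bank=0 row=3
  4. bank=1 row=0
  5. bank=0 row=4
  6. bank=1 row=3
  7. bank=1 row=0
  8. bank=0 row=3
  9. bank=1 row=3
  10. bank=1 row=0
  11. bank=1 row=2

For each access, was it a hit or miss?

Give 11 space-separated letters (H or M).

Acc 1: bank1 row4 -> MISS (open row4); precharges=0
Acc 2: bank0 row0 -> MISS (open row0); precharges=0
Acc 3: bank0 row3 -> MISS (open row3); precharges=1
Acc 4: bank1 row0 -> MISS (open row0); precharges=2
Acc 5: bank0 row4 -> MISS (open row4); precharges=3
Acc 6: bank1 row3 -> MISS (open row3); precharges=4
Acc 7: bank1 row0 -> MISS (open row0); precharges=5
Acc 8: bank0 row3 -> MISS (open row3); precharges=6
Acc 9: bank1 row3 -> MISS (open row3); precharges=7
Acc 10: bank1 row0 -> MISS (open row0); precharges=8
Acc 11: bank1 row2 -> MISS (open row2); precharges=9

Answer: M M M M M M M M M M M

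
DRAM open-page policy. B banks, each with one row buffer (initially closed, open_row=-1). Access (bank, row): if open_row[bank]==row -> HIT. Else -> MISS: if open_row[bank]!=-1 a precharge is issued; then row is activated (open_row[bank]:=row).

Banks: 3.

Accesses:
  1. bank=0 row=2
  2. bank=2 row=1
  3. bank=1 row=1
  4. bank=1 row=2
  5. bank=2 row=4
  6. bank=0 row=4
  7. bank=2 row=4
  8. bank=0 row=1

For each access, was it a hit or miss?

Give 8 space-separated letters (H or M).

Answer: M M M M M M H M

Derivation:
Acc 1: bank0 row2 -> MISS (open row2); precharges=0
Acc 2: bank2 row1 -> MISS (open row1); precharges=0
Acc 3: bank1 row1 -> MISS (open row1); precharges=0
Acc 4: bank1 row2 -> MISS (open row2); precharges=1
Acc 5: bank2 row4 -> MISS (open row4); precharges=2
Acc 6: bank0 row4 -> MISS (open row4); precharges=3
Acc 7: bank2 row4 -> HIT
Acc 8: bank0 row1 -> MISS (open row1); precharges=4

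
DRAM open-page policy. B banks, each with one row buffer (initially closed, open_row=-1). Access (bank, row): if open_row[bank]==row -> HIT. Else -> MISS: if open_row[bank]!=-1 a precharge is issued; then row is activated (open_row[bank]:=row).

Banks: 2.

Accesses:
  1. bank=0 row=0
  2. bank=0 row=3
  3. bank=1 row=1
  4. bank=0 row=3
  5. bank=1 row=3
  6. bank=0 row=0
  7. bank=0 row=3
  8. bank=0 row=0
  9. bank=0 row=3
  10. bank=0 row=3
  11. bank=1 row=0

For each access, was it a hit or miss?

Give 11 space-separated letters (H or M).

Answer: M M M H M M M M M H M

Derivation:
Acc 1: bank0 row0 -> MISS (open row0); precharges=0
Acc 2: bank0 row3 -> MISS (open row3); precharges=1
Acc 3: bank1 row1 -> MISS (open row1); precharges=1
Acc 4: bank0 row3 -> HIT
Acc 5: bank1 row3 -> MISS (open row3); precharges=2
Acc 6: bank0 row0 -> MISS (open row0); precharges=3
Acc 7: bank0 row3 -> MISS (open row3); precharges=4
Acc 8: bank0 row0 -> MISS (open row0); precharges=5
Acc 9: bank0 row3 -> MISS (open row3); precharges=6
Acc 10: bank0 row3 -> HIT
Acc 11: bank1 row0 -> MISS (open row0); precharges=7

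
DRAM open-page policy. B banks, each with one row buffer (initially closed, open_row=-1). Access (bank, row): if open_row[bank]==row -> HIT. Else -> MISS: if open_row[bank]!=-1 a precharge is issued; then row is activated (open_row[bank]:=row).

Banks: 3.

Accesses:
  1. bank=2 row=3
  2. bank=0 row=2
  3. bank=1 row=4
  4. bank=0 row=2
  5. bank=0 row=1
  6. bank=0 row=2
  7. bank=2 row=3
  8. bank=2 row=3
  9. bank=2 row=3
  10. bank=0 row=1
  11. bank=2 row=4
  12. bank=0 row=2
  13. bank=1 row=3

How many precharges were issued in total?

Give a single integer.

Acc 1: bank2 row3 -> MISS (open row3); precharges=0
Acc 2: bank0 row2 -> MISS (open row2); precharges=0
Acc 3: bank1 row4 -> MISS (open row4); precharges=0
Acc 4: bank0 row2 -> HIT
Acc 5: bank0 row1 -> MISS (open row1); precharges=1
Acc 6: bank0 row2 -> MISS (open row2); precharges=2
Acc 7: bank2 row3 -> HIT
Acc 8: bank2 row3 -> HIT
Acc 9: bank2 row3 -> HIT
Acc 10: bank0 row1 -> MISS (open row1); precharges=3
Acc 11: bank2 row4 -> MISS (open row4); precharges=4
Acc 12: bank0 row2 -> MISS (open row2); precharges=5
Acc 13: bank1 row3 -> MISS (open row3); precharges=6

Answer: 6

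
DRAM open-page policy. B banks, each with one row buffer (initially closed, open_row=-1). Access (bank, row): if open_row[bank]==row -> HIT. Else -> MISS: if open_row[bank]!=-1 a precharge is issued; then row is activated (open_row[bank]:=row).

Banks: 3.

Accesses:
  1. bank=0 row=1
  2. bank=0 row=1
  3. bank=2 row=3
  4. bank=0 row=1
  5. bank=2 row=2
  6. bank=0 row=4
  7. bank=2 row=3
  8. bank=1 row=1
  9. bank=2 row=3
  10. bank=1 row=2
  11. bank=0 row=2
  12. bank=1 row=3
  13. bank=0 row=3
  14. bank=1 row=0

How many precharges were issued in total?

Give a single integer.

Answer: 8

Derivation:
Acc 1: bank0 row1 -> MISS (open row1); precharges=0
Acc 2: bank0 row1 -> HIT
Acc 3: bank2 row3 -> MISS (open row3); precharges=0
Acc 4: bank0 row1 -> HIT
Acc 5: bank2 row2 -> MISS (open row2); precharges=1
Acc 6: bank0 row4 -> MISS (open row4); precharges=2
Acc 7: bank2 row3 -> MISS (open row3); precharges=3
Acc 8: bank1 row1 -> MISS (open row1); precharges=3
Acc 9: bank2 row3 -> HIT
Acc 10: bank1 row2 -> MISS (open row2); precharges=4
Acc 11: bank0 row2 -> MISS (open row2); precharges=5
Acc 12: bank1 row3 -> MISS (open row3); precharges=6
Acc 13: bank0 row3 -> MISS (open row3); precharges=7
Acc 14: bank1 row0 -> MISS (open row0); precharges=8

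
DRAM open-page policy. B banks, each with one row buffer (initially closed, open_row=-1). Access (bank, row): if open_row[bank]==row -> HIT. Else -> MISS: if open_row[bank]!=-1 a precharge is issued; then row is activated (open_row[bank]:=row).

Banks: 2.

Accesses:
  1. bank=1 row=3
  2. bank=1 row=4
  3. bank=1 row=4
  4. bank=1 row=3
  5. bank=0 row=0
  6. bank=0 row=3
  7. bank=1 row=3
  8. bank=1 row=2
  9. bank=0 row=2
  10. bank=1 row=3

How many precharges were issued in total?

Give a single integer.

Answer: 6

Derivation:
Acc 1: bank1 row3 -> MISS (open row3); precharges=0
Acc 2: bank1 row4 -> MISS (open row4); precharges=1
Acc 3: bank1 row4 -> HIT
Acc 4: bank1 row3 -> MISS (open row3); precharges=2
Acc 5: bank0 row0 -> MISS (open row0); precharges=2
Acc 6: bank0 row3 -> MISS (open row3); precharges=3
Acc 7: bank1 row3 -> HIT
Acc 8: bank1 row2 -> MISS (open row2); precharges=4
Acc 9: bank0 row2 -> MISS (open row2); precharges=5
Acc 10: bank1 row3 -> MISS (open row3); precharges=6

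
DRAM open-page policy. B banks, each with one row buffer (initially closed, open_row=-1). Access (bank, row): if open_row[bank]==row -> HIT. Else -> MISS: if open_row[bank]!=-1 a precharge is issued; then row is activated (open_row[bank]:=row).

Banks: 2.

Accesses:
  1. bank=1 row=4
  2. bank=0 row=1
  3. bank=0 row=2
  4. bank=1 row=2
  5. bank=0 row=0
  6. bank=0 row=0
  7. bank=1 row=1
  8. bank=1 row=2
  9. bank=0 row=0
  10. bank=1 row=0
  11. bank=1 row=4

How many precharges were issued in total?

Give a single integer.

Answer: 7

Derivation:
Acc 1: bank1 row4 -> MISS (open row4); precharges=0
Acc 2: bank0 row1 -> MISS (open row1); precharges=0
Acc 3: bank0 row2 -> MISS (open row2); precharges=1
Acc 4: bank1 row2 -> MISS (open row2); precharges=2
Acc 5: bank0 row0 -> MISS (open row0); precharges=3
Acc 6: bank0 row0 -> HIT
Acc 7: bank1 row1 -> MISS (open row1); precharges=4
Acc 8: bank1 row2 -> MISS (open row2); precharges=5
Acc 9: bank0 row0 -> HIT
Acc 10: bank1 row0 -> MISS (open row0); precharges=6
Acc 11: bank1 row4 -> MISS (open row4); precharges=7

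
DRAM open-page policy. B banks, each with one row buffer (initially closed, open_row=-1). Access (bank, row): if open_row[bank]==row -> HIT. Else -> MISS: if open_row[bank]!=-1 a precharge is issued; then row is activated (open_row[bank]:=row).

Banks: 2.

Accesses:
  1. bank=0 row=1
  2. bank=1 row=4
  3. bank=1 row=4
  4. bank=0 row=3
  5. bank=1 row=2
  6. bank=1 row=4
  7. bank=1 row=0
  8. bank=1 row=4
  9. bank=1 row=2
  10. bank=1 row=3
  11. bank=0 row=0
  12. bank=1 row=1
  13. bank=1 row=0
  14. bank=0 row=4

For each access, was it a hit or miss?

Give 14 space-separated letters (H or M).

Answer: M M H M M M M M M M M M M M

Derivation:
Acc 1: bank0 row1 -> MISS (open row1); precharges=0
Acc 2: bank1 row4 -> MISS (open row4); precharges=0
Acc 3: bank1 row4 -> HIT
Acc 4: bank0 row3 -> MISS (open row3); precharges=1
Acc 5: bank1 row2 -> MISS (open row2); precharges=2
Acc 6: bank1 row4 -> MISS (open row4); precharges=3
Acc 7: bank1 row0 -> MISS (open row0); precharges=4
Acc 8: bank1 row4 -> MISS (open row4); precharges=5
Acc 9: bank1 row2 -> MISS (open row2); precharges=6
Acc 10: bank1 row3 -> MISS (open row3); precharges=7
Acc 11: bank0 row0 -> MISS (open row0); precharges=8
Acc 12: bank1 row1 -> MISS (open row1); precharges=9
Acc 13: bank1 row0 -> MISS (open row0); precharges=10
Acc 14: bank0 row4 -> MISS (open row4); precharges=11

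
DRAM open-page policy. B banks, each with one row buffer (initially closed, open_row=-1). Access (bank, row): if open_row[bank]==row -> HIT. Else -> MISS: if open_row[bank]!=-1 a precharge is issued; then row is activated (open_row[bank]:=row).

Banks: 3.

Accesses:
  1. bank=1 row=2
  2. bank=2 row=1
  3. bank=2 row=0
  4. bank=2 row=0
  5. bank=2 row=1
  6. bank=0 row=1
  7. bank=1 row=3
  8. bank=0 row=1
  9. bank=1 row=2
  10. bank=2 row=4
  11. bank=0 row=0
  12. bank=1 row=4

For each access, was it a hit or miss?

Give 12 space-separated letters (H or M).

Acc 1: bank1 row2 -> MISS (open row2); precharges=0
Acc 2: bank2 row1 -> MISS (open row1); precharges=0
Acc 3: bank2 row0 -> MISS (open row0); precharges=1
Acc 4: bank2 row0 -> HIT
Acc 5: bank2 row1 -> MISS (open row1); precharges=2
Acc 6: bank0 row1 -> MISS (open row1); precharges=2
Acc 7: bank1 row3 -> MISS (open row3); precharges=3
Acc 8: bank0 row1 -> HIT
Acc 9: bank1 row2 -> MISS (open row2); precharges=4
Acc 10: bank2 row4 -> MISS (open row4); precharges=5
Acc 11: bank0 row0 -> MISS (open row0); precharges=6
Acc 12: bank1 row4 -> MISS (open row4); precharges=7

Answer: M M M H M M M H M M M M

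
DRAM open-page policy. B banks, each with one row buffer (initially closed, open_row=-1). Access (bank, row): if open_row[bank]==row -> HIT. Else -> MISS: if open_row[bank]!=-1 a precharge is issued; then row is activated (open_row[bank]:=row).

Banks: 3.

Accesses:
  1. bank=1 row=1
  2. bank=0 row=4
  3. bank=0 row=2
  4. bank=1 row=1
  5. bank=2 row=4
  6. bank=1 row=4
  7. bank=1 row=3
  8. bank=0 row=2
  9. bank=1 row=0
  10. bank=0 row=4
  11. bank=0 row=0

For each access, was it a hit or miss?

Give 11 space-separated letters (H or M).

Acc 1: bank1 row1 -> MISS (open row1); precharges=0
Acc 2: bank0 row4 -> MISS (open row4); precharges=0
Acc 3: bank0 row2 -> MISS (open row2); precharges=1
Acc 4: bank1 row1 -> HIT
Acc 5: bank2 row4 -> MISS (open row4); precharges=1
Acc 6: bank1 row4 -> MISS (open row4); precharges=2
Acc 7: bank1 row3 -> MISS (open row3); precharges=3
Acc 8: bank0 row2 -> HIT
Acc 9: bank1 row0 -> MISS (open row0); precharges=4
Acc 10: bank0 row4 -> MISS (open row4); precharges=5
Acc 11: bank0 row0 -> MISS (open row0); precharges=6

Answer: M M M H M M M H M M M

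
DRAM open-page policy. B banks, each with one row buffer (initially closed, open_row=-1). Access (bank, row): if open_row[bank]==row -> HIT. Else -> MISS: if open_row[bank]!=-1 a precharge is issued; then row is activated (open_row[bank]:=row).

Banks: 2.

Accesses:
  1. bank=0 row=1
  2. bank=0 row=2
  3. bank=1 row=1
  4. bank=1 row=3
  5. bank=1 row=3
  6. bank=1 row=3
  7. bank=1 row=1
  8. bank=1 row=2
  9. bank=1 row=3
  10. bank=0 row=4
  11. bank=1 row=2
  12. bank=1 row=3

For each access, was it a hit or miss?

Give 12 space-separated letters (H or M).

Acc 1: bank0 row1 -> MISS (open row1); precharges=0
Acc 2: bank0 row2 -> MISS (open row2); precharges=1
Acc 3: bank1 row1 -> MISS (open row1); precharges=1
Acc 4: bank1 row3 -> MISS (open row3); precharges=2
Acc 5: bank1 row3 -> HIT
Acc 6: bank1 row3 -> HIT
Acc 7: bank1 row1 -> MISS (open row1); precharges=3
Acc 8: bank1 row2 -> MISS (open row2); precharges=4
Acc 9: bank1 row3 -> MISS (open row3); precharges=5
Acc 10: bank0 row4 -> MISS (open row4); precharges=6
Acc 11: bank1 row2 -> MISS (open row2); precharges=7
Acc 12: bank1 row3 -> MISS (open row3); precharges=8

Answer: M M M M H H M M M M M M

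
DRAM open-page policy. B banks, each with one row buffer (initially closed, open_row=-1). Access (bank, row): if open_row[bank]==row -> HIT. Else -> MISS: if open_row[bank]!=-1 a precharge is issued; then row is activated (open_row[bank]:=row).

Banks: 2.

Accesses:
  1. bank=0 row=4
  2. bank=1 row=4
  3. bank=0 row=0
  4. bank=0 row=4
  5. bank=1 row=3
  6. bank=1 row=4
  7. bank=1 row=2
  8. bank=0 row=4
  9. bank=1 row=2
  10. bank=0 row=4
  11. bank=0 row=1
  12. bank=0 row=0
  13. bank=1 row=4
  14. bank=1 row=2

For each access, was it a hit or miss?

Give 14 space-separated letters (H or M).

Acc 1: bank0 row4 -> MISS (open row4); precharges=0
Acc 2: bank1 row4 -> MISS (open row4); precharges=0
Acc 3: bank0 row0 -> MISS (open row0); precharges=1
Acc 4: bank0 row4 -> MISS (open row4); precharges=2
Acc 5: bank1 row3 -> MISS (open row3); precharges=3
Acc 6: bank1 row4 -> MISS (open row4); precharges=4
Acc 7: bank1 row2 -> MISS (open row2); precharges=5
Acc 8: bank0 row4 -> HIT
Acc 9: bank1 row2 -> HIT
Acc 10: bank0 row4 -> HIT
Acc 11: bank0 row1 -> MISS (open row1); precharges=6
Acc 12: bank0 row0 -> MISS (open row0); precharges=7
Acc 13: bank1 row4 -> MISS (open row4); precharges=8
Acc 14: bank1 row2 -> MISS (open row2); precharges=9

Answer: M M M M M M M H H H M M M M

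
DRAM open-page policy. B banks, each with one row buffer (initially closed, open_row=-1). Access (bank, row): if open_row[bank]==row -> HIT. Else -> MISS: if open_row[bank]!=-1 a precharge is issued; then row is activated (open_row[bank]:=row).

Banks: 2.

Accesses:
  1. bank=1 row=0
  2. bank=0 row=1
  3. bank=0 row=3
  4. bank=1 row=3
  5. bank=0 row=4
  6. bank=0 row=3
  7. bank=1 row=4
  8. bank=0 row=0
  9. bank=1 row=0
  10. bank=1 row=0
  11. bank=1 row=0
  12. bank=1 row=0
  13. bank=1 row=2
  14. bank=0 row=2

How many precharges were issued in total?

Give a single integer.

Acc 1: bank1 row0 -> MISS (open row0); precharges=0
Acc 2: bank0 row1 -> MISS (open row1); precharges=0
Acc 3: bank0 row3 -> MISS (open row3); precharges=1
Acc 4: bank1 row3 -> MISS (open row3); precharges=2
Acc 5: bank0 row4 -> MISS (open row4); precharges=3
Acc 6: bank0 row3 -> MISS (open row3); precharges=4
Acc 7: bank1 row4 -> MISS (open row4); precharges=5
Acc 8: bank0 row0 -> MISS (open row0); precharges=6
Acc 9: bank1 row0 -> MISS (open row0); precharges=7
Acc 10: bank1 row0 -> HIT
Acc 11: bank1 row0 -> HIT
Acc 12: bank1 row0 -> HIT
Acc 13: bank1 row2 -> MISS (open row2); precharges=8
Acc 14: bank0 row2 -> MISS (open row2); precharges=9

Answer: 9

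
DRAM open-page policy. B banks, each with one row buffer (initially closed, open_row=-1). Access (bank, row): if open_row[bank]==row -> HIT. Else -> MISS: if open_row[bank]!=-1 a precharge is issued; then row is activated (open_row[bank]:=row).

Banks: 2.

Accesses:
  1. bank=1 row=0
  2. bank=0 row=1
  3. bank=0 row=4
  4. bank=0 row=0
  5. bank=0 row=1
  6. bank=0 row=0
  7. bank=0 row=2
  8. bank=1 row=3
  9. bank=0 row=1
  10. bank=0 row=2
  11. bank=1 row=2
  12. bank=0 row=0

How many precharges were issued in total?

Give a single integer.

Acc 1: bank1 row0 -> MISS (open row0); precharges=0
Acc 2: bank0 row1 -> MISS (open row1); precharges=0
Acc 3: bank0 row4 -> MISS (open row4); precharges=1
Acc 4: bank0 row0 -> MISS (open row0); precharges=2
Acc 5: bank0 row1 -> MISS (open row1); precharges=3
Acc 6: bank0 row0 -> MISS (open row0); precharges=4
Acc 7: bank0 row2 -> MISS (open row2); precharges=5
Acc 8: bank1 row3 -> MISS (open row3); precharges=6
Acc 9: bank0 row1 -> MISS (open row1); precharges=7
Acc 10: bank0 row2 -> MISS (open row2); precharges=8
Acc 11: bank1 row2 -> MISS (open row2); precharges=9
Acc 12: bank0 row0 -> MISS (open row0); precharges=10

Answer: 10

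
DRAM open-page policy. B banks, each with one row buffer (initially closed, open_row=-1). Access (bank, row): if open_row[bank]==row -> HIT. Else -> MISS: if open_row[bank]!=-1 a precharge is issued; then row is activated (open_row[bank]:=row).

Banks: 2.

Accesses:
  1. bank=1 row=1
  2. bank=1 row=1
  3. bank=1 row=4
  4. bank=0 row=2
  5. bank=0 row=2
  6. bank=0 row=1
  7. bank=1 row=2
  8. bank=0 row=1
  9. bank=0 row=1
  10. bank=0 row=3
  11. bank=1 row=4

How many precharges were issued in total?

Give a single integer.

Acc 1: bank1 row1 -> MISS (open row1); precharges=0
Acc 2: bank1 row1 -> HIT
Acc 3: bank1 row4 -> MISS (open row4); precharges=1
Acc 4: bank0 row2 -> MISS (open row2); precharges=1
Acc 5: bank0 row2 -> HIT
Acc 6: bank0 row1 -> MISS (open row1); precharges=2
Acc 7: bank1 row2 -> MISS (open row2); precharges=3
Acc 8: bank0 row1 -> HIT
Acc 9: bank0 row1 -> HIT
Acc 10: bank0 row3 -> MISS (open row3); precharges=4
Acc 11: bank1 row4 -> MISS (open row4); precharges=5

Answer: 5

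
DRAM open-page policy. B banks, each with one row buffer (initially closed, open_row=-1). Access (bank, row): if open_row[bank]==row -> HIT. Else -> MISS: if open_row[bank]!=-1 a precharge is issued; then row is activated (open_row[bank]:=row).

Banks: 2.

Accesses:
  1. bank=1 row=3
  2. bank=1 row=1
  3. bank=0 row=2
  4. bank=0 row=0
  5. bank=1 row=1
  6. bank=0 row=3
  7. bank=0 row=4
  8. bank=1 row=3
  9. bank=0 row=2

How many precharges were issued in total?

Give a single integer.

Answer: 6

Derivation:
Acc 1: bank1 row3 -> MISS (open row3); precharges=0
Acc 2: bank1 row1 -> MISS (open row1); precharges=1
Acc 3: bank0 row2 -> MISS (open row2); precharges=1
Acc 4: bank0 row0 -> MISS (open row0); precharges=2
Acc 5: bank1 row1 -> HIT
Acc 6: bank0 row3 -> MISS (open row3); precharges=3
Acc 7: bank0 row4 -> MISS (open row4); precharges=4
Acc 8: bank1 row3 -> MISS (open row3); precharges=5
Acc 9: bank0 row2 -> MISS (open row2); precharges=6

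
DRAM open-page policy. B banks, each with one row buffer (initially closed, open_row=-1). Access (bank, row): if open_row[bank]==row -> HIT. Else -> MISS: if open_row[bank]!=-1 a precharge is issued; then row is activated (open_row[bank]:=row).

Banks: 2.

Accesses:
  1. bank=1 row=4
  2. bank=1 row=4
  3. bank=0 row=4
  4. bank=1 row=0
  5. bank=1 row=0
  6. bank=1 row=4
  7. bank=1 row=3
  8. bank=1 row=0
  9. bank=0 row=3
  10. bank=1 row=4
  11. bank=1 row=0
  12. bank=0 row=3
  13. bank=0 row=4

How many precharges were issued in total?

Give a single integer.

Answer: 8

Derivation:
Acc 1: bank1 row4 -> MISS (open row4); precharges=0
Acc 2: bank1 row4 -> HIT
Acc 3: bank0 row4 -> MISS (open row4); precharges=0
Acc 4: bank1 row0 -> MISS (open row0); precharges=1
Acc 5: bank1 row0 -> HIT
Acc 6: bank1 row4 -> MISS (open row4); precharges=2
Acc 7: bank1 row3 -> MISS (open row3); precharges=3
Acc 8: bank1 row0 -> MISS (open row0); precharges=4
Acc 9: bank0 row3 -> MISS (open row3); precharges=5
Acc 10: bank1 row4 -> MISS (open row4); precharges=6
Acc 11: bank1 row0 -> MISS (open row0); precharges=7
Acc 12: bank0 row3 -> HIT
Acc 13: bank0 row4 -> MISS (open row4); precharges=8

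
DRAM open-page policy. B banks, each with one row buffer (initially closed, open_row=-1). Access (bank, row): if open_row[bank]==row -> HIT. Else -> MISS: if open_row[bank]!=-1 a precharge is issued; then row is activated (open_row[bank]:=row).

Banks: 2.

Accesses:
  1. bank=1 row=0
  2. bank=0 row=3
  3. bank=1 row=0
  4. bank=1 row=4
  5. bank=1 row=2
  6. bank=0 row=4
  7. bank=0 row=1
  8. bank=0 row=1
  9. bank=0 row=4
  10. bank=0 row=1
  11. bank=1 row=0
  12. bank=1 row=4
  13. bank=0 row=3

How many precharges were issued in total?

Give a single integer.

Acc 1: bank1 row0 -> MISS (open row0); precharges=0
Acc 2: bank0 row3 -> MISS (open row3); precharges=0
Acc 3: bank1 row0 -> HIT
Acc 4: bank1 row4 -> MISS (open row4); precharges=1
Acc 5: bank1 row2 -> MISS (open row2); precharges=2
Acc 6: bank0 row4 -> MISS (open row4); precharges=3
Acc 7: bank0 row1 -> MISS (open row1); precharges=4
Acc 8: bank0 row1 -> HIT
Acc 9: bank0 row4 -> MISS (open row4); precharges=5
Acc 10: bank0 row1 -> MISS (open row1); precharges=6
Acc 11: bank1 row0 -> MISS (open row0); precharges=7
Acc 12: bank1 row4 -> MISS (open row4); precharges=8
Acc 13: bank0 row3 -> MISS (open row3); precharges=9

Answer: 9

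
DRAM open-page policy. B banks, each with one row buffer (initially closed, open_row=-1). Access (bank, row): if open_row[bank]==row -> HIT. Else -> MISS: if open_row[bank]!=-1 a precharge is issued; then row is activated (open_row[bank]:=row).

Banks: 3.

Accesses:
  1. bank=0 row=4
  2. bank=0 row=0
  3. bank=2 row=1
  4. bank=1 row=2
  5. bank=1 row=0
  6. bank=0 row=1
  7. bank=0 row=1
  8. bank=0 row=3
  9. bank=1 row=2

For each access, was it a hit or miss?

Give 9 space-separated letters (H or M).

Answer: M M M M M M H M M

Derivation:
Acc 1: bank0 row4 -> MISS (open row4); precharges=0
Acc 2: bank0 row0 -> MISS (open row0); precharges=1
Acc 3: bank2 row1 -> MISS (open row1); precharges=1
Acc 4: bank1 row2 -> MISS (open row2); precharges=1
Acc 5: bank1 row0 -> MISS (open row0); precharges=2
Acc 6: bank0 row1 -> MISS (open row1); precharges=3
Acc 7: bank0 row1 -> HIT
Acc 8: bank0 row3 -> MISS (open row3); precharges=4
Acc 9: bank1 row2 -> MISS (open row2); precharges=5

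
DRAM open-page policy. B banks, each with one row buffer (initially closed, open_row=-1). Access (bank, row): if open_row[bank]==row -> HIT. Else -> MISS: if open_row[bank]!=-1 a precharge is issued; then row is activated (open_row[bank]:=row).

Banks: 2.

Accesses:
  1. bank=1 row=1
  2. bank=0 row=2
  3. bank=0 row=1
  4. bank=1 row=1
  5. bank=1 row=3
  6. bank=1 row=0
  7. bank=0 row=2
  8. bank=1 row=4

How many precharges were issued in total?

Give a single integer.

Acc 1: bank1 row1 -> MISS (open row1); precharges=0
Acc 2: bank0 row2 -> MISS (open row2); precharges=0
Acc 3: bank0 row1 -> MISS (open row1); precharges=1
Acc 4: bank1 row1 -> HIT
Acc 5: bank1 row3 -> MISS (open row3); precharges=2
Acc 6: bank1 row0 -> MISS (open row0); precharges=3
Acc 7: bank0 row2 -> MISS (open row2); precharges=4
Acc 8: bank1 row4 -> MISS (open row4); precharges=5

Answer: 5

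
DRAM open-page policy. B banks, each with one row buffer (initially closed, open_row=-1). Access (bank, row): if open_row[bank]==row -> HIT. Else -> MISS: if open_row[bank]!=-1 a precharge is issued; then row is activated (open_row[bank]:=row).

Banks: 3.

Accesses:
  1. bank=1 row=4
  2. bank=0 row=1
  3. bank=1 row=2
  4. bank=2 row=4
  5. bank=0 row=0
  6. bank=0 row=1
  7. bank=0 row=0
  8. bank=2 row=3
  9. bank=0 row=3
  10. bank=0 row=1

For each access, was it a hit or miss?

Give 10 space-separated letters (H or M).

Acc 1: bank1 row4 -> MISS (open row4); precharges=0
Acc 2: bank0 row1 -> MISS (open row1); precharges=0
Acc 3: bank1 row2 -> MISS (open row2); precharges=1
Acc 4: bank2 row4 -> MISS (open row4); precharges=1
Acc 5: bank0 row0 -> MISS (open row0); precharges=2
Acc 6: bank0 row1 -> MISS (open row1); precharges=3
Acc 7: bank0 row0 -> MISS (open row0); precharges=4
Acc 8: bank2 row3 -> MISS (open row3); precharges=5
Acc 9: bank0 row3 -> MISS (open row3); precharges=6
Acc 10: bank0 row1 -> MISS (open row1); precharges=7

Answer: M M M M M M M M M M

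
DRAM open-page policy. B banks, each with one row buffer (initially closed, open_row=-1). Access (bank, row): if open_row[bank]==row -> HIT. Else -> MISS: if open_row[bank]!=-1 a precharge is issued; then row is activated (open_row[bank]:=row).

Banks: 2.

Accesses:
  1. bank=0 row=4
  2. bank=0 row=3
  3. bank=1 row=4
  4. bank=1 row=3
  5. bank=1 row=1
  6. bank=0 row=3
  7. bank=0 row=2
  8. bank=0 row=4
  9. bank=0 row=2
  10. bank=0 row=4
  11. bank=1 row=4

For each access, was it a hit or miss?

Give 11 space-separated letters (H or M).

Acc 1: bank0 row4 -> MISS (open row4); precharges=0
Acc 2: bank0 row3 -> MISS (open row3); precharges=1
Acc 3: bank1 row4 -> MISS (open row4); precharges=1
Acc 4: bank1 row3 -> MISS (open row3); precharges=2
Acc 5: bank1 row1 -> MISS (open row1); precharges=3
Acc 6: bank0 row3 -> HIT
Acc 7: bank0 row2 -> MISS (open row2); precharges=4
Acc 8: bank0 row4 -> MISS (open row4); precharges=5
Acc 9: bank0 row2 -> MISS (open row2); precharges=6
Acc 10: bank0 row4 -> MISS (open row4); precharges=7
Acc 11: bank1 row4 -> MISS (open row4); precharges=8

Answer: M M M M M H M M M M M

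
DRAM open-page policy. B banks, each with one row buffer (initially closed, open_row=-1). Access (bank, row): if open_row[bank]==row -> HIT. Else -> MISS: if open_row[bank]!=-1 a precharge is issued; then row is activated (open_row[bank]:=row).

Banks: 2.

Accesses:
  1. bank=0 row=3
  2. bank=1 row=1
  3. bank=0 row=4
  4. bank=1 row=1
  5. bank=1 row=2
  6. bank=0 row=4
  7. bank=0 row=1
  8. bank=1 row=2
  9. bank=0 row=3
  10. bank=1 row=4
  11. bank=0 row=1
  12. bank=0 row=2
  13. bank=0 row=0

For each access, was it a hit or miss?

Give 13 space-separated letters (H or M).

Acc 1: bank0 row3 -> MISS (open row3); precharges=0
Acc 2: bank1 row1 -> MISS (open row1); precharges=0
Acc 3: bank0 row4 -> MISS (open row4); precharges=1
Acc 4: bank1 row1 -> HIT
Acc 5: bank1 row2 -> MISS (open row2); precharges=2
Acc 6: bank0 row4 -> HIT
Acc 7: bank0 row1 -> MISS (open row1); precharges=3
Acc 8: bank1 row2 -> HIT
Acc 9: bank0 row3 -> MISS (open row3); precharges=4
Acc 10: bank1 row4 -> MISS (open row4); precharges=5
Acc 11: bank0 row1 -> MISS (open row1); precharges=6
Acc 12: bank0 row2 -> MISS (open row2); precharges=7
Acc 13: bank0 row0 -> MISS (open row0); precharges=8

Answer: M M M H M H M H M M M M M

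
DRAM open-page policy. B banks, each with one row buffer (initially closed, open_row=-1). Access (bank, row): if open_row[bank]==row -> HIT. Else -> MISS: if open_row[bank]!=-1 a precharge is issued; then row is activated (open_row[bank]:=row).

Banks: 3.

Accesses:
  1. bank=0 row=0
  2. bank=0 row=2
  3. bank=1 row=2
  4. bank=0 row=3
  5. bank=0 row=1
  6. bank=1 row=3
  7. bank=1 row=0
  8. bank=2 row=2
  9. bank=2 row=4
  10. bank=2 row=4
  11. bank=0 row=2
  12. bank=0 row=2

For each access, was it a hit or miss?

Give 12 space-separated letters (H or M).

Acc 1: bank0 row0 -> MISS (open row0); precharges=0
Acc 2: bank0 row2 -> MISS (open row2); precharges=1
Acc 3: bank1 row2 -> MISS (open row2); precharges=1
Acc 4: bank0 row3 -> MISS (open row3); precharges=2
Acc 5: bank0 row1 -> MISS (open row1); precharges=3
Acc 6: bank1 row3 -> MISS (open row3); precharges=4
Acc 7: bank1 row0 -> MISS (open row0); precharges=5
Acc 8: bank2 row2 -> MISS (open row2); precharges=5
Acc 9: bank2 row4 -> MISS (open row4); precharges=6
Acc 10: bank2 row4 -> HIT
Acc 11: bank0 row2 -> MISS (open row2); precharges=7
Acc 12: bank0 row2 -> HIT

Answer: M M M M M M M M M H M H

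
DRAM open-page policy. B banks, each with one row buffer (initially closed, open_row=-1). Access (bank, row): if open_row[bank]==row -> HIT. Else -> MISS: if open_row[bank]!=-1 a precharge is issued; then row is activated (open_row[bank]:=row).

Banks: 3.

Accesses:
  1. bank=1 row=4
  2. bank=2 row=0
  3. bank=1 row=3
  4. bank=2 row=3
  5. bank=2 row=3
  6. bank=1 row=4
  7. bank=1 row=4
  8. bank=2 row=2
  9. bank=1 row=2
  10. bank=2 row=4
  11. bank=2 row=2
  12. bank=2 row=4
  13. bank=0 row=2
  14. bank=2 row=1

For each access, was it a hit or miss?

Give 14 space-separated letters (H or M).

Answer: M M M M H M H M M M M M M M

Derivation:
Acc 1: bank1 row4 -> MISS (open row4); precharges=0
Acc 2: bank2 row0 -> MISS (open row0); precharges=0
Acc 3: bank1 row3 -> MISS (open row3); precharges=1
Acc 4: bank2 row3 -> MISS (open row3); precharges=2
Acc 5: bank2 row3 -> HIT
Acc 6: bank1 row4 -> MISS (open row4); precharges=3
Acc 7: bank1 row4 -> HIT
Acc 8: bank2 row2 -> MISS (open row2); precharges=4
Acc 9: bank1 row2 -> MISS (open row2); precharges=5
Acc 10: bank2 row4 -> MISS (open row4); precharges=6
Acc 11: bank2 row2 -> MISS (open row2); precharges=7
Acc 12: bank2 row4 -> MISS (open row4); precharges=8
Acc 13: bank0 row2 -> MISS (open row2); precharges=8
Acc 14: bank2 row1 -> MISS (open row1); precharges=9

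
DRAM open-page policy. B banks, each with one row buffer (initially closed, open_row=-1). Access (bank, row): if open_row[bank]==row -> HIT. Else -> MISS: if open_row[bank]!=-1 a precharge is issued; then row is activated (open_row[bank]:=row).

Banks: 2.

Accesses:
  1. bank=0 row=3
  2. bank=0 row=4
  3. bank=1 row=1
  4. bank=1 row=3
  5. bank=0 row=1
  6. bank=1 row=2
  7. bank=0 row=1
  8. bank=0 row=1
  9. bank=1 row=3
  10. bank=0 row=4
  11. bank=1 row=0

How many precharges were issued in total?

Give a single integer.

Acc 1: bank0 row3 -> MISS (open row3); precharges=0
Acc 2: bank0 row4 -> MISS (open row4); precharges=1
Acc 3: bank1 row1 -> MISS (open row1); precharges=1
Acc 4: bank1 row3 -> MISS (open row3); precharges=2
Acc 5: bank0 row1 -> MISS (open row1); precharges=3
Acc 6: bank1 row2 -> MISS (open row2); precharges=4
Acc 7: bank0 row1 -> HIT
Acc 8: bank0 row1 -> HIT
Acc 9: bank1 row3 -> MISS (open row3); precharges=5
Acc 10: bank0 row4 -> MISS (open row4); precharges=6
Acc 11: bank1 row0 -> MISS (open row0); precharges=7

Answer: 7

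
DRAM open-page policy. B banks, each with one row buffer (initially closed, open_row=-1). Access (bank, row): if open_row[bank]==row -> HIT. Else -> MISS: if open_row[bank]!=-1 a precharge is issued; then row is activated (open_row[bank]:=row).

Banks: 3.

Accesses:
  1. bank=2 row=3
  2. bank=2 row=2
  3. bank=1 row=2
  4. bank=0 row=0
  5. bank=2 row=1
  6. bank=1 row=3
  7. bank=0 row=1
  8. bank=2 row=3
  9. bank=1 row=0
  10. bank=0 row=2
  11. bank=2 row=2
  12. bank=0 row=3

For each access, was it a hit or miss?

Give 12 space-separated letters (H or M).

Acc 1: bank2 row3 -> MISS (open row3); precharges=0
Acc 2: bank2 row2 -> MISS (open row2); precharges=1
Acc 3: bank1 row2 -> MISS (open row2); precharges=1
Acc 4: bank0 row0 -> MISS (open row0); precharges=1
Acc 5: bank2 row1 -> MISS (open row1); precharges=2
Acc 6: bank1 row3 -> MISS (open row3); precharges=3
Acc 7: bank0 row1 -> MISS (open row1); precharges=4
Acc 8: bank2 row3 -> MISS (open row3); precharges=5
Acc 9: bank1 row0 -> MISS (open row0); precharges=6
Acc 10: bank0 row2 -> MISS (open row2); precharges=7
Acc 11: bank2 row2 -> MISS (open row2); precharges=8
Acc 12: bank0 row3 -> MISS (open row3); precharges=9

Answer: M M M M M M M M M M M M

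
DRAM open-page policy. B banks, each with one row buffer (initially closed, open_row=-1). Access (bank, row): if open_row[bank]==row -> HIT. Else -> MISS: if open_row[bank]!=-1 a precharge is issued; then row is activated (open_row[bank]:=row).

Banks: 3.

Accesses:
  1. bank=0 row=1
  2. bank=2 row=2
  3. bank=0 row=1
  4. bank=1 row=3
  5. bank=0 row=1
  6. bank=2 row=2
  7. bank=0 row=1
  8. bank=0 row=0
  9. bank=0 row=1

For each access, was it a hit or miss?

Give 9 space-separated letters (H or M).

Answer: M M H M H H H M M

Derivation:
Acc 1: bank0 row1 -> MISS (open row1); precharges=0
Acc 2: bank2 row2 -> MISS (open row2); precharges=0
Acc 3: bank0 row1 -> HIT
Acc 4: bank1 row3 -> MISS (open row3); precharges=0
Acc 5: bank0 row1 -> HIT
Acc 6: bank2 row2 -> HIT
Acc 7: bank0 row1 -> HIT
Acc 8: bank0 row0 -> MISS (open row0); precharges=1
Acc 9: bank0 row1 -> MISS (open row1); precharges=2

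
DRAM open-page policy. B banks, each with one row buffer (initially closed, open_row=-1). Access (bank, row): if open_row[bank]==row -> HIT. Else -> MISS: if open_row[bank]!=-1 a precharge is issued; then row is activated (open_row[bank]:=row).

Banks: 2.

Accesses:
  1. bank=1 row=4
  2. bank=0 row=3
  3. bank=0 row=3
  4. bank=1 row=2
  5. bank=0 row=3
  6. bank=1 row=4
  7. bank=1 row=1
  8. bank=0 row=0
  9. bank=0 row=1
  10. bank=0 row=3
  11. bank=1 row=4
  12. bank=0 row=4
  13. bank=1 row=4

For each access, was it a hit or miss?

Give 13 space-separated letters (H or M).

Answer: M M H M H M M M M M M M H

Derivation:
Acc 1: bank1 row4 -> MISS (open row4); precharges=0
Acc 2: bank0 row3 -> MISS (open row3); precharges=0
Acc 3: bank0 row3 -> HIT
Acc 4: bank1 row2 -> MISS (open row2); precharges=1
Acc 5: bank0 row3 -> HIT
Acc 6: bank1 row4 -> MISS (open row4); precharges=2
Acc 7: bank1 row1 -> MISS (open row1); precharges=3
Acc 8: bank0 row0 -> MISS (open row0); precharges=4
Acc 9: bank0 row1 -> MISS (open row1); precharges=5
Acc 10: bank0 row3 -> MISS (open row3); precharges=6
Acc 11: bank1 row4 -> MISS (open row4); precharges=7
Acc 12: bank0 row4 -> MISS (open row4); precharges=8
Acc 13: bank1 row4 -> HIT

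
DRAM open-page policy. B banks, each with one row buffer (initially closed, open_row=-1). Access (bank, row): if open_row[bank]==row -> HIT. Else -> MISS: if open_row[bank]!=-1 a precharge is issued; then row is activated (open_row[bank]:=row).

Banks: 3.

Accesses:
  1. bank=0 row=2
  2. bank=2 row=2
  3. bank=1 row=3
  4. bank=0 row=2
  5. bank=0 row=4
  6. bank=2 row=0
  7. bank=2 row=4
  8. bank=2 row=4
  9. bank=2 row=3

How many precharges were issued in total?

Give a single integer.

Acc 1: bank0 row2 -> MISS (open row2); precharges=0
Acc 2: bank2 row2 -> MISS (open row2); precharges=0
Acc 3: bank1 row3 -> MISS (open row3); precharges=0
Acc 4: bank0 row2 -> HIT
Acc 5: bank0 row4 -> MISS (open row4); precharges=1
Acc 6: bank2 row0 -> MISS (open row0); precharges=2
Acc 7: bank2 row4 -> MISS (open row4); precharges=3
Acc 8: bank2 row4 -> HIT
Acc 9: bank2 row3 -> MISS (open row3); precharges=4

Answer: 4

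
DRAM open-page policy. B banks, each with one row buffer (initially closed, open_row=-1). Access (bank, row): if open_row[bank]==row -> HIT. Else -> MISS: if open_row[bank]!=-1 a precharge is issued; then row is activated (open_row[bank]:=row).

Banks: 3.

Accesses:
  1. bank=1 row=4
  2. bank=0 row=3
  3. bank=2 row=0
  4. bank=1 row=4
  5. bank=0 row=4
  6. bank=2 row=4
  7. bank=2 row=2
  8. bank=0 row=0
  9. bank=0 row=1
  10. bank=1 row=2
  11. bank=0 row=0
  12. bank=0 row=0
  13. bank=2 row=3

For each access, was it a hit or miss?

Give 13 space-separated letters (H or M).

Acc 1: bank1 row4 -> MISS (open row4); precharges=0
Acc 2: bank0 row3 -> MISS (open row3); precharges=0
Acc 3: bank2 row0 -> MISS (open row0); precharges=0
Acc 4: bank1 row4 -> HIT
Acc 5: bank0 row4 -> MISS (open row4); precharges=1
Acc 6: bank2 row4 -> MISS (open row4); precharges=2
Acc 7: bank2 row2 -> MISS (open row2); precharges=3
Acc 8: bank0 row0 -> MISS (open row0); precharges=4
Acc 9: bank0 row1 -> MISS (open row1); precharges=5
Acc 10: bank1 row2 -> MISS (open row2); precharges=6
Acc 11: bank0 row0 -> MISS (open row0); precharges=7
Acc 12: bank0 row0 -> HIT
Acc 13: bank2 row3 -> MISS (open row3); precharges=8

Answer: M M M H M M M M M M M H M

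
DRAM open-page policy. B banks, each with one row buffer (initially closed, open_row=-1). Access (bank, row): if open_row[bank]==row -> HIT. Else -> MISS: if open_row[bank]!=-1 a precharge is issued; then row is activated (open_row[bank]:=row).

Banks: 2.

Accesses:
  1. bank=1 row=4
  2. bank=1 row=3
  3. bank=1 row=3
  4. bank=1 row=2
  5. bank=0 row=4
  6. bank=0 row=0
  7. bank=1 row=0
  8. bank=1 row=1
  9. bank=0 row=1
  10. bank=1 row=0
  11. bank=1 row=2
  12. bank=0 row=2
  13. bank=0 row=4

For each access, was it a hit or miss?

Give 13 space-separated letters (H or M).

Answer: M M H M M M M M M M M M M

Derivation:
Acc 1: bank1 row4 -> MISS (open row4); precharges=0
Acc 2: bank1 row3 -> MISS (open row3); precharges=1
Acc 3: bank1 row3 -> HIT
Acc 4: bank1 row2 -> MISS (open row2); precharges=2
Acc 5: bank0 row4 -> MISS (open row4); precharges=2
Acc 6: bank0 row0 -> MISS (open row0); precharges=3
Acc 7: bank1 row0 -> MISS (open row0); precharges=4
Acc 8: bank1 row1 -> MISS (open row1); precharges=5
Acc 9: bank0 row1 -> MISS (open row1); precharges=6
Acc 10: bank1 row0 -> MISS (open row0); precharges=7
Acc 11: bank1 row2 -> MISS (open row2); precharges=8
Acc 12: bank0 row2 -> MISS (open row2); precharges=9
Acc 13: bank0 row4 -> MISS (open row4); precharges=10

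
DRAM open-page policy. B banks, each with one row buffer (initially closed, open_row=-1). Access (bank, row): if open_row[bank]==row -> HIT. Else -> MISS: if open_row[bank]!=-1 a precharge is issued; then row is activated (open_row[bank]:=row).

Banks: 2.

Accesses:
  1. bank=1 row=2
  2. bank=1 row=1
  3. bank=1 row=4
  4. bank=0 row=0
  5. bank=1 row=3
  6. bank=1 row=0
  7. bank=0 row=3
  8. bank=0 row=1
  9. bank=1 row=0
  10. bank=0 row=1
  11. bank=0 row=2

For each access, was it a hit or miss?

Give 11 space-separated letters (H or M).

Answer: M M M M M M M M H H M

Derivation:
Acc 1: bank1 row2 -> MISS (open row2); precharges=0
Acc 2: bank1 row1 -> MISS (open row1); precharges=1
Acc 3: bank1 row4 -> MISS (open row4); precharges=2
Acc 4: bank0 row0 -> MISS (open row0); precharges=2
Acc 5: bank1 row3 -> MISS (open row3); precharges=3
Acc 6: bank1 row0 -> MISS (open row0); precharges=4
Acc 7: bank0 row3 -> MISS (open row3); precharges=5
Acc 8: bank0 row1 -> MISS (open row1); precharges=6
Acc 9: bank1 row0 -> HIT
Acc 10: bank0 row1 -> HIT
Acc 11: bank0 row2 -> MISS (open row2); precharges=7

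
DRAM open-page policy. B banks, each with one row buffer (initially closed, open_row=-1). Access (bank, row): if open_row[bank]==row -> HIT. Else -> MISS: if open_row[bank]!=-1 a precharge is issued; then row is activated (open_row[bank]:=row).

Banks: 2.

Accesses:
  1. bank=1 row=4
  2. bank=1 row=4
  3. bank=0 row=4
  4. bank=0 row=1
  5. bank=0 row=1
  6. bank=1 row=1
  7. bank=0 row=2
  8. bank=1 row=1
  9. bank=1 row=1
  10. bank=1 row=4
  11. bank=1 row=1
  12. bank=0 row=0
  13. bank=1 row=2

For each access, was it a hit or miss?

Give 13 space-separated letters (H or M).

Acc 1: bank1 row4 -> MISS (open row4); precharges=0
Acc 2: bank1 row4 -> HIT
Acc 3: bank0 row4 -> MISS (open row4); precharges=0
Acc 4: bank0 row1 -> MISS (open row1); precharges=1
Acc 5: bank0 row1 -> HIT
Acc 6: bank1 row1 -> MISS (open row1); precharges=2
Acc 7: bank0 row2 -> MISS (open row2); precharges=3
Acc 8: bank1 row1 -> HIT
Acc 9: bank1 row1 -> HIT
Acc 10: bank1 row4 -> MISS (open row4); precharges=4
Acc 11: bank1 row1 -> MISS (open row1); precharges=5
Acc 12: bank0 row0 -> MISS (open row0); precharges=6
Acc 13: bank1 row2 -> MISS (open row2); precharges=7

Answer: M H M M H M M H H M M M M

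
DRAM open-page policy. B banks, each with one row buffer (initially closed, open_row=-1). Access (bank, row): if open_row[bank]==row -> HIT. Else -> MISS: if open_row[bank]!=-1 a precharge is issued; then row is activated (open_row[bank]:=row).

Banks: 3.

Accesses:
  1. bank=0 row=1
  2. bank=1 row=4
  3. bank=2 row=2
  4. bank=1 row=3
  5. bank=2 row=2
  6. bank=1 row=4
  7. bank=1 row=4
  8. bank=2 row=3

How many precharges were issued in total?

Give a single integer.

Acc 1: bank0 row1 -> MISS (open row1); precharges=0
Acc 2: bank1 row4 -> MISS (open row4); precharges=0
Acc 3: bank2 row2 -> MISS (open row2); precharges=0
Acc 4: bank1 row3 -> MISS (open row3); precharges=1
Acc 5: bank2 row2 -> HIT
Acc 6: bank1 row4 -> MISS (open row4); precharges=2
Acc 7: bank1 row4 -> HIT
Acc 8: bank2 row3 -> MISS (open row3); precharges=3

Answer: 3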